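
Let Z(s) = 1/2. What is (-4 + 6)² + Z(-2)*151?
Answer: 159/2 ≈ 79.500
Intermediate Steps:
Z(s) = ½
(-4 + 6)² + Z(-2)*151 = (-4 + 6)² + (½)*151 = 2² + 151/2 = 4 + 151/2 = 159/2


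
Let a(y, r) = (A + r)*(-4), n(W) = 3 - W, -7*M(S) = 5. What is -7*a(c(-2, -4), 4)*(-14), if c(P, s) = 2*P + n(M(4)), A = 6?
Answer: -3920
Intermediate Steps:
M(S) = -5/7 (M(S) = -1/7*5 = -5/7)
c(P, s) = 26/7 + 2*P (c(P, s) = 2*P + (3 - 1*(-5/7)) = 2*P + (3 + 5/7) = 2*P + 26/7 = 26/7 + 2*P)
a(y, r) = -24 - 4*r (a(y, r) = (6 + r)*(-4) = -24 - 4*r)
-7*a(c(-2, -4), 4)*(-14) = -7*(-24 - 4*4)*(-14) = -7*(-24 - 16)*(-14) = -7*(-40)*(-14) = 280*(-14) = -3920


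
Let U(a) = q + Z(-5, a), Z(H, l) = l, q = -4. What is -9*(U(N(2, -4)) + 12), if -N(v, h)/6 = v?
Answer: 36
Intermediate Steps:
N(v, h) = -6*v
U(a) = -4 + a
-9*(U(N(2, -4)) + 12) = -9*((-4 - 6*2) + 12) = -9*((-4 - 12) + 12) = -9*(-16 + 12) = -9*(-4) = 36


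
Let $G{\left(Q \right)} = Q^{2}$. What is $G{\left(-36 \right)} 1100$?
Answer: $1425600$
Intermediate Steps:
$G{\left(-36 \right)} 1100 = \left(-36\right)^{2} \cdot 1100 = 1296 \cdot 1100 = 1425600$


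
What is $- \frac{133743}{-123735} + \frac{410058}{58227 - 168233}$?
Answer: $- \frac{6004332362}{2268598735} \approx -2.6467$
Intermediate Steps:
$- \frac{133743}{-123735} + \frac{410058}{58227 - 168233} = \left(-133743\right) \left(- \frac{1}{123735}\right) + \frac{410058}{-110006} = \frac{44581}{41245} + 410058 \left(- \frac{1}{110006}\right) = \frac{44581}{41245} - \frac{205029}{55003} = - \frac{6004332362}{2268598735}$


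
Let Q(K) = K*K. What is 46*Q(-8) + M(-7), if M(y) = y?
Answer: 2937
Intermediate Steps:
Q(K) = K²
46*Q(-8) + M(-7) = 46*(-8)² - 7 = 46*64 - 7 = 2944 - 7 = 2937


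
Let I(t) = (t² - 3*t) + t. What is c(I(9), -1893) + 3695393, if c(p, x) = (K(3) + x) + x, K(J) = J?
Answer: 3691610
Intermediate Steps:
I(t) = t² - 2*t
c(p, x) = 3 + 2*x (c(p, x) = (3 + x) + x = 3 + 2*x)
c(I(9), -1893) + 3695393 = (3 + 2*(-1893)) + 3695393 = (3 - 3786) + 3695393 = -3783 + 3695393 = 3691610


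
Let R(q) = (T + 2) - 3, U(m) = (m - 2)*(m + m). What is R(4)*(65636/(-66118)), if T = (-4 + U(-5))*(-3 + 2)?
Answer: 2198806/33059 ≈ 66.512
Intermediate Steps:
U(m) = 2*m*(-2 + m) (U(m) = (-2 + m)*(2*m) = 2*m*(-2 + m))
T = -66 (T = (-4 + 2*(-5)*(-2 - 5))*(-3 + 2) = (-4 + 2*(-5)*(-7))*(-1) = (-4 + 70)*(-1) = 66*(-1) = -66)
R(q) = -67 (R(q) = (-66 + 2) - 3 = -64 - 3 = -67)
R(4)*(65636/(-66118)) = -4397612/(-66118) = -4397612*(-1)/66118 = -67*(-32818/33059) = 2198806/33059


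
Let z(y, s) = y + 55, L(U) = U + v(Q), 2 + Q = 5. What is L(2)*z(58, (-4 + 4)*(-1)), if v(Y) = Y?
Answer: 565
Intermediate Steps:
Q = 3 (Q = -2 + 5 = 3)
L(U) = 3 + U (L(U) = U + 3 = 3 + U)
z(y, s) = 55 + y
L(2)*z(58, (-4 + 4)*(-1)) = (3 + 2)*(55 + 58) = 5*113 = 565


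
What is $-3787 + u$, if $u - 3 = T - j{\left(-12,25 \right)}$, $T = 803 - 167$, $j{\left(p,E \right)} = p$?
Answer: $-3136$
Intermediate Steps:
$T = 636$ ($T = 803 - 167 = 636$)
$u = 651$ ($u = 3 + \left(636 - -12\right) = 3 + \left(636 + 12\right) = 3 + 648 = 651$)
$-3787 + u = -3787 + 651 = -3136$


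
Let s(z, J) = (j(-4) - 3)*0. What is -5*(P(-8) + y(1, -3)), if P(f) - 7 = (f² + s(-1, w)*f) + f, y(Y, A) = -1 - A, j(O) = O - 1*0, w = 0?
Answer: -325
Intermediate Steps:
j(O) = O (j(O) = O + 0 = O)
s(z, J) = 0 (s(z, J) = (-4 - 3)*0 = -7*0 = 0)
P(f) = 7 + f + f² (P(f) = 7 + ((f² + 0*f) + f) = 7 + ((f² + 0) + f) = 7 + (f² + f) = 7 + (f + f²) = 7 + f + f²)
-5*(P(-8) + y(1, -3)) = -5*((7 - 8 + (-8)²) + (-1 - 1*(-3))) = -5*((7 - 8 + 64) + (-1 + 3)) = -5*(63 + 2) = -5*65 = -325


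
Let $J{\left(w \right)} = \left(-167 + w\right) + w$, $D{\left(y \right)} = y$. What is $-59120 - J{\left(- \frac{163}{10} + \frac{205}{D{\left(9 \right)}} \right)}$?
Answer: $- \frac{2653468}{45} \approx -58966.0$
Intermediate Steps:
$J{\left(w \right)} = -167 + 2 w$
$-59120 - J{\left(- \frac{163}{10} + \frac{205}{D{\left(9 \right)}} \right)} = -59120 - \left(-167 + 2 \left(- \frac{163}{10} + \frac{205}{9}\right)\right) = -59120 - \left(-167 + 2 \cdot \frac{583}{90}\right) = -59120 - \left(-167 + \frac{583}{45}\right) = -59120 - - \frac{6932}{45} = -59120 + \frac{6932}{45} = - \frac{2653468}{45}$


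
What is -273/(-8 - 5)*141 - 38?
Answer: 2923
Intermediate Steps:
-273/(-8 - 5)*141 - 38 = -273/((-13*1))*141 - 38 = -273/(-13)*141 - 38 = -273*(-1/13)*141 - 38 = 21*141 - 38 = 2961 - 38 = 2923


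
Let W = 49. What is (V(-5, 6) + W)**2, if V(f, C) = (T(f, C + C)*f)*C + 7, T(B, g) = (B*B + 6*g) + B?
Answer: 7311616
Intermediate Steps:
T(B, g) = B + B**2 + 6*g (T(B, g) = (B**2 + 6*g) + B = B + B**2 + 6*g)
V(f, C) = 7 + C*f*(f + f**2 + 12*C) (V(f, C) = ((f + f**2 + 6*(C + C))*f)*C + 7 = ((f + f**2 + 6*(2*C))*f)*C + 7 = ((f + f**2 + 12*C)*f)*C + 7 = (f*(f + f**2 + 12*C))*C + 7 = C*f*(f + f**2 + 12*C) + 7 = 7 + C*f*(f + f**2 + 12*C))
(V(-5, 6) + W)**2 = ((7 + 6*(-5)*(-5 + (-5)**2 + 12*6)) + 49)**2 = ((7 + 6*(-5)*(-5 + 25 + 72)) + 49)**2 = ((7 + 6*(-5)*92) + 49)**2 = ((7 - 2760) + 49)**2 = (-2753 + 49)**2 = (-2704)**2 = 7311616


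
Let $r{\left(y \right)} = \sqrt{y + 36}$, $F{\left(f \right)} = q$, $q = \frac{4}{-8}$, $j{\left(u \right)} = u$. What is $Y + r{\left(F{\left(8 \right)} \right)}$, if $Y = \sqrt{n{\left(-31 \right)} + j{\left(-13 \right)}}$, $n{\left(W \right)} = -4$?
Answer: $\frac{\sqrt{142}}{2} + i \sqrt{17} \approx 5.9582 + 4.1231 i$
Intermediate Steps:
$q = - \frac{1}{2}$ ($q = 4 \left(- \frac{1}{8}\right) = - \frac{1}{2} \approx -0.5$)
$F{\left(f \right)} = - \frac{1}{2}$
$Y = i \sqrt{17}$ ($Y = \sqrt{-4 - 13} = \sqrt{-17} = i \sqrt{17} \approx 4.1231 i$)
$r{\left(y \right)} = \sqrt{36 + y}$
$Y + r{\left(F{\left(8 \right)} \right)} = i \sqrt{17} + \sqrt{36 - \frac{1}{2}} = i \sqrt{17} + \sqrt{\frac{71}{2}} = i \sqrt{17} + \frac{\sqrt{142}}{2} = \frac{\sqrt{142}}{2} + i \sqrt{17}$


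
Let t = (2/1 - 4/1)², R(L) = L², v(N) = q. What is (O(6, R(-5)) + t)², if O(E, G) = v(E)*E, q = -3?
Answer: 196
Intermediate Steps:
v(N) = -3
O(E, G) = -3*E
t = 4 (t = (2*1 - 4*1)² = (2 - 4)² = (-2)² = 4)
(O(6, R(-5)) + t)² = (-3*6 + 4)² = (-18 + 4)² = (-14)² = 196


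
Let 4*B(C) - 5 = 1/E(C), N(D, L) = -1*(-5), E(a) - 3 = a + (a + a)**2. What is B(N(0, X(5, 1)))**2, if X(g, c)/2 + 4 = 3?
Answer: 292681/186624 ≈ 1.5683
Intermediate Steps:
X(g, c) = -2 (X(g, c) = -8 + 2*3 = -8 + 6 = -2)
E(a) = 3 + a + 4*a**2 (E(a) = 3 + (a + (a + a)**2) = 3 + (a + (2*a)**2) = 3 + (a + 4*a**2) = 3 + a + 4*a**2)
N(D, L) = 5
B(C) = 5/4 + 1/(4*(3 + C + 4*C**2))
B(N(0, X(5, 1)))**2 = ((16 + 5*5 + 20*5**2)/(4*(3 + 5 + 4*5**2)))**2 = ((16 + 25 + 20*25)/(4*(3 + 5 + 4*25)))**2 = ((16 + 25 + 500)/(4*(3 + 5 + 100)))**2 = ((1/4)*541/108)**2 = ((1/4)*(1/108)*541)**2 = (541/432)**2 = 292681/186624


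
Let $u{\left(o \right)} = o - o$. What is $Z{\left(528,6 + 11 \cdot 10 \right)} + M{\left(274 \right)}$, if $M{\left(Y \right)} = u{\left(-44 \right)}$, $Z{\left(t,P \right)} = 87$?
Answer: $87$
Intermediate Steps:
$u{\left(o \right)} = 0$
$M{\left(Y \right)} = 0$
$Z{\left(528,6 + 11 \cdot 10 \right)} + M{\left(274 \right)} = 87 + 0 = 87$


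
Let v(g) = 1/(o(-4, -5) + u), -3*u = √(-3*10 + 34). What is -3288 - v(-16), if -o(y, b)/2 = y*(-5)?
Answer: -401133/122 ≈ -3288.0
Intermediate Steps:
o(y, b) = 10*y (o(y, b) = -2*y*(-5) = -(-10)*y = 10*y)
u = -⅔ (u = -√(-3*10 + 34)/3 = -√(-30 + 34)/3 = -√4/3 = -⅓*2 = -⅔ ≈ -0.66667)
v(g) = -3/122 (v(g) = 1/(10*(-4) - ⅔) = 1/(-40 - ⅔) = 1/(-122/3) = -3/122)
-3288 - v(-16) = -3288 - 1*(-3/122) = -3288 + 3/122 = -401133/122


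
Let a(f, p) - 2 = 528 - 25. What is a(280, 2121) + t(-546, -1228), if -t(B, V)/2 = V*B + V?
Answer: -1338015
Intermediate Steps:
a(f, p) = 505 (a(f, p) = 2 + (528 - 25) = 2 + 503 = 505)
t(B, V) = -2*V - 2*B*V (t(B, V) = -2*(V*B + V) = -2*(B*V + V) = -2*(V + B*V) = -2*V - 2*B*V)
a(280, 2121) + t(-546, -1228) = 505 - 2*(-1228)*(1 - 546) = 505 - 2*(-1228)*(-545) = 505 - 1338520 = -1338015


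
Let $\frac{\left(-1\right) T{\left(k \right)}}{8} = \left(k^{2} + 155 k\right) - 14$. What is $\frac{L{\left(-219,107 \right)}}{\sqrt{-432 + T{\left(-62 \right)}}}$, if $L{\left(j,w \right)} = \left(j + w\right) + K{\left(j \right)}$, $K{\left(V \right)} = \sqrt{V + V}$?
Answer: $\frac{\sqrt{2863} \left(-112 + i \sqrt{438}\right)}{11452} \approx -0.5233 + 0.097784 i$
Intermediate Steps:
$T{\left(k \right)} = 112 - 1240 k - 8 k^{2}$ ($T{\left(k \right)} = - 8 \left(\left(k^{2} + 155 k\right) - 14\right) = - 8 \left(-14 + k^{2} + 155 k\right) = 112 - 1240 k - 8 k^{2}$)
$K{\left(V \right)} = \sqrt{2} \sqrt{V}$ ($K{\left(V \right)} = \sqrt{2 V} = \sqrt{2} \sqrt{V}$)
$L{\left(j,w \right)} = j + w + \sqrt{2} \sqrt{j}$ ($L{\left(j,w \right)} = \left(j + w\right) + \sqrt{2} \sqrt{j} = j + w + \sqrt{2} \sqrt{j}$)
$\frac{L{\left(-219,107 \right)}}{\sqrt{-432 + T{\left(-62 \right)}}} = \frac{-219 + 107 + \sqrt{2} \sqrt{-219}}{\sqrt{-432 - \left(-76992 + 30752\right)}} = \frac{-219 + 107 + \sqrt{2} i \sqrt{219}}{\sqrt{-432 + \left(112 + 76880 - 30752\right)}} = \frac{-219 + 107 + i \sqrt{438}}{\sqrt{-432 + \left(112 + 76880 - 30752\right)}} = \frac{-112 + i \sqrt{438}}{\sqrt{-432 + 46240}} = \frac{-112 + i \sqrt{438}}{\sqrt{45808}} = \frac{-112 + i \sqrt{438}}{4 \sqrt{2863}} = \left(-112 + i \sqrt{438}\right) \frac{\sqrt{2863}}{11452} = \frac{\sqrt{2863} \left(-112 + i \sqrt{438}\right)}{11452}$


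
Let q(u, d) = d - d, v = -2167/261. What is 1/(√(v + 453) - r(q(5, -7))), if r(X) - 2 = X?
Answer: 261/57511 + 3*√3365914/115022 ≈ 0.052389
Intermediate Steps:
v = -2167/261 (v = -2167*1/261 = -2167/261 ≈ -8.3027)
q(u, d) = 0
r(X) = 2 + X
1/(√(v + 453) - r(q(5, -7))) = 1/(√(-2167/261 + 453) - (2 + 0)) = 1/(√(116066/261) - 1*2) = 1/(√3365914/87 - 2) = 1/(-2 + √3365914/87)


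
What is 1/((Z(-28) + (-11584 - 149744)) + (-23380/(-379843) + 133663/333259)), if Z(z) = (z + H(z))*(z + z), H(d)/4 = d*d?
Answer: -126586098337/42453880753319383 ≈ -2.9817e-6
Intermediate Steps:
H(d) = 4*d² (H(d) = 4*(d*d) = 4*d²)
Z(z) = 2*z*(z + 4*z²) (Z(z) = (z + 4*z²)*(z + z) = (z + 4*z²)*(2*z) = 2*z*(z + 4*z²))
1/((Z(-28) + (-11584 - 149744)) + (-23380/(-379843) + 133663/333259)) = 1/(((-28)²*(2 + 8*(-28)) + (-11584 - 149744)) + (-23380/(-379843) + 133663/333259)) = 1/((784*(2 - 224) - 161328) + (-23380*(-1/379843) + 133663*(1/333259))) = 1/((784*(-222) - 161328) + (23380/379843 + 133663/333259)) = 1/((-174048 - 161328) + 58562550329/126586098337) = 1/(-335376 + 58562550329/126586098337) = 1/(-42453880753319383/126586098337) = -126586098337/42453880753319383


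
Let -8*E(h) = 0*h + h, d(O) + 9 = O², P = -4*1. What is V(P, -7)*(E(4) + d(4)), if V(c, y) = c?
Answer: -26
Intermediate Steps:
P = -4
d(O) = -9 + O²
E(h) = -h/8 (E(h) = -(0*h + h)/8 = -(0 + h)/8 = -h/8)
V(P, -7)*(E(4) + d(4)) = -4*(-⅛*4 + (-9 + 4²)) = -4*(-½ + (-9 + 16)) = -4*(-½ + 7) = -4*13/2 = -26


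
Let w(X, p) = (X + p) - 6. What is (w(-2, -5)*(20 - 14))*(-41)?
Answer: 3198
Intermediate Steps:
w(X, p) = -6 + X + p
(w(-2, -5)*(20 - 14))*(-41) = ((-6 - 2 - 5)*(20 - 14))*(-41) = -13*6*(-41) = -78*(-41) = 3198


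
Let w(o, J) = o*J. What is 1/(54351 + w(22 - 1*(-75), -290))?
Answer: 1/26221 ≈ 3.8137e-5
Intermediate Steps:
w(o, J) = J*o
1/(54351 + w(22 - 1*(-75), -290)) = 1/(54351 - 290*(22 - 1*(-75))) = 1/(54351 - 290*(22 + 75)) = 1/(54351 - 290*97) = 1/(54351 - 28130) = 1/26221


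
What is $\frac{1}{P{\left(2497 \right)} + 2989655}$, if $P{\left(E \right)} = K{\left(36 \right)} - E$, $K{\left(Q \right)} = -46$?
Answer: $\frac{1}{2987112} \approx 3.3477 \cdot 10^{-7}$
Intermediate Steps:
$P{\left(E \right)} = -46 - E$
$\frac{1}{P{\left(2497 \right)} + 2989655} = \frac{1}{\left(-46 - 2497\right) + 2989655} = \frac{1}{-2543 + 2989655} = \frac{1}{2987112}$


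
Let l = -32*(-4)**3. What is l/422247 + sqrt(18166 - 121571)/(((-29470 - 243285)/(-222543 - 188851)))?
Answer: 2048/422247 + 411394*I*sqrt(103405)/272755 ≈ 0.0048502 + 485.02*I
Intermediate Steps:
l = 2048 (l = -32*(-64) = 2048)
l/422247 + sqrt(18166 - 121571)/(((-29470 - 243285)/(-222543 - 188851))) = 2048/422247 + sqrt(18166 - 121571)/(((-29470 - 243285)/(-222543 - 188851))) = 2048*(1/422247) + sqrt(-103405)/((-272755/(-411394))) = 2048/422247 + (I*sqrt(103405))/((-272755*(-1/411394))) = 2048/422247 + (I*sqrt(103405))/(272755/411394) = 2048/422247 + (I*sqrt(103405))*(411394/272755) = 2048/422247 + 411394*I*sqrt(103405)/272755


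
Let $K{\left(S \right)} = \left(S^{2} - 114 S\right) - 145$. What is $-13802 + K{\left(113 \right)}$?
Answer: $-14060$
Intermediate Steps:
$K{\left(S \right)} = -145 + S^{2} - 114 S$
$-13802 + K{\left(113 \right)} = -13802 - \left(13027 - 12769\right) = -13802 - 258 = -14060$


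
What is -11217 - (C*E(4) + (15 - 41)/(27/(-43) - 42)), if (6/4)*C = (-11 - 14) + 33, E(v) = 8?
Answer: -529233/47 ≈ -11260.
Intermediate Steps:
C = 16/3 (C = 2*((-11 - 14) + 33)/3 = 2*(-25 + 33)/3 = (2/3)*8 = 16/3 ≈ 5.3333)
-11217 - (C*E(4) + (15 - 41)/(27/(-43) - 42)) = -11217 - ((16/3)*8 + (15 - 41)/(27/(-43) - 42)) = -11217 - (128/3 - 26/(27*(-1/43) - 42)) = -11217 - (128/3 - 26/(-27/43 - 42)) = -11217 - (128/3 - 26/(-1833/43)) = -11217 - (128/3 - 26*(-43/1833)) = -11217 - (128/3 + 86/141) = -11217 - 1*2034/47 = -11217 - 2034/47 = -529233/47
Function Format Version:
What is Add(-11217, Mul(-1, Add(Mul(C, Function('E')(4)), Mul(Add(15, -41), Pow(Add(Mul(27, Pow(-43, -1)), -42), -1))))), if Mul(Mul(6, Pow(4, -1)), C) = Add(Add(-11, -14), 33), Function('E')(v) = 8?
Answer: Rational(-529233, 47) ≈ -11260.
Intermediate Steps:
C = Rational(16, 3) (C = Mul(Rational(2, 3), Add(Add(-11, -14), 33)) = Mul(Rational(2, 3), Add(-25, 33)) = Mul(Rational(2, 3), 8) = Rational(16, 3) ≈ 5.3333)
Add(-11217, Mul(-1, Add(Mul(C, Function('E')(4)), Mul(Add(15, -41), Pow(Add(Mul(27, Pow(-43, -1)), -42), -1))))) = Add(-11217, Mul(-1, Add(Mul(Rational(16, 3), 8), Mul(Add(15, -41), Pow(Add(Mul(27, Pow(-43, -1)), -42), -1))))) = Add(-11217, Mul(-1, Add(Rational(128, 3), Mul(-26, Pow(Add(Mul(27, Rational(-1, 43)), -42), -1))))) = Add(-11217, Mul(-1, Add(Rational(128, 3), Mul(-26, Pow(Add(Rational(-27, 43), -42), -1))))) = Add(-11217, Mul(-1, Add(Rational(128, 3), Mul(-26, Pow(Rational(-1833, 43), -1))))) = Add(-11217, Mul(-1, Add(Rational(128, 3), Mul(-26, Rational(-43, 1833))))) = Add(-11217, Mul(-1, Add(Rational(128, 3), Rational(86, 141)))) = Add(-11217, Mul(-1, Rational(2034, 47))) = Add(-11217, Rational(-2034, 47)) = Rational(-529233, 47)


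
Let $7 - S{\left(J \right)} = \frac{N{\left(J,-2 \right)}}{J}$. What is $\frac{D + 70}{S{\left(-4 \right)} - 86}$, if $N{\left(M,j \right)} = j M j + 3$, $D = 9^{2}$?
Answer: $- \frac{604}{329} \approx -1.8359$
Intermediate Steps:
$D = 81$
$N{\left(M,j \right)} = 3 + M j^{2}$ ($N{\left(M,j \right)} = M j j + 3 = M j^{2} + 3 = 3 + M j^{2}$)
$S{\left(J \right)} = 7 - \frac{3 + 4 J}{J}$ ($S{\left(J \right)} = 7 - \frac{3 + J \left(-2\right)^{2}}{J} = 7 - \frac{3 + J 4}{J} = 7 - \frac{3 + 4 J}{J}$)
$\frac{D + 70}{S{\left(-4 \right)} - 86} = \frac{81 + 70}{\left(3 - \frac{3}{-4}\right) - 86} = \frac{151}{\left(3 - - \frac{3}{4}\right) - 86} = \frac{151}{\left(3 + \frac{3}{4}\right) - 86} = \frac{151}{\frac{15}{4} - 86} = \frac{151}{- \frac{329}{4}} = 151 \left(- \frac{4}{329}\right) = - \frac{604}{329}$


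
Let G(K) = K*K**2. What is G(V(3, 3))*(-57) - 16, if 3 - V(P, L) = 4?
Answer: 41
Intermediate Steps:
V(P, L) = -1 (V(P, L) = 3 - 1*4 = 3 - 4 = -1)
G(K) = K**3
G(V(3, 3))*(-57) - 16 = (-1)**3*(-57) - 16 = -1*(-57) - 16 = 57 - 16 = 41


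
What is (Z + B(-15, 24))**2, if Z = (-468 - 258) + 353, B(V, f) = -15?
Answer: 150544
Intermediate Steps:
Z = -373 (Z = -726 + 353 = -373)
(Z + B(-15, 24))**2 = (-373 - 15)**2 = (-388)**2 = 150544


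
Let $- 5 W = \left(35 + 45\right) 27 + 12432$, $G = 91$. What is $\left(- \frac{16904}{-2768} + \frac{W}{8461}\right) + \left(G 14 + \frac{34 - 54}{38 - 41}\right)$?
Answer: $\frac{56490415159}{43912590} \approx 1286.4$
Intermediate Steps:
$W = - \frac{14592}{5}$ ($W = - \frac{\left(35 + 45\right) 27 + 12432}{5} = - \frac{80 \cdot 27 + 12432}{5} = - \frac{2160 + 12432}{5} = \left(- \frac{1}{5}\right) 14592 = - \frac{14592}{5} \approx -2918.4$)
$\left(- \frac{16904}{-2768} + \frac{W}{8461}\right) + \left(G 14 + \frac{34 - 54}{38 - 41}\right) = \left(- \frac{16904}{-2768} - \frac{14592}{5 \cdot 8461}\right) + \left(91 \cdot 14 + \frac{34 - 54}{38 - 41}\right) = \left(\left(-16904\right) \left(- \frac{1}{2768}\right) - \frac{14592}{42305}\right) + \left(1274 - \frac{20}{-3}\right) = \left(\frac{2113}{346} - \frac{14592}{42305}\right) + \left(1274 - - \frac{20}{3}\right) = \frac{84341633}{14637530} + \left(1274 + \frac{20}{3}\right) = \frac{84341633}{14637530} + \frac{3842}{3} = \frac{56490415159}{43912590}$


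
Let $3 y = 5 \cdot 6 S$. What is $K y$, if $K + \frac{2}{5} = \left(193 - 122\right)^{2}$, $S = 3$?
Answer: $151218$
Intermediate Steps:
$y = 30$ ($y = \frac{5 \cdot 6 \cdot 3}{3} = \frac{30 \cdot 3}{3} = \frac{1}{3} \cdot 90 = 30$)
$K = \frac{25203}{5}$ ($K = - \frac{2}{5} + \left(193 - 122\right)^{2} = - \frac{2}{5} + 71^{2} = - \frac{2}{5} + 5041 = \frac{25203}{5} \approx 5040.6$)
$K y = \frac{25203}{5} \cdot 30 = 151218$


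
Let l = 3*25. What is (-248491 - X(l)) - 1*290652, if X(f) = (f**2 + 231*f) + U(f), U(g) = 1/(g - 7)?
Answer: -38222325/68 ≈ -5.6209e+5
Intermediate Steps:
l = 75
U(g) = 1/(-7 + g)
X(f) = f**2 + 1/(-7 + f) + 231*f (X(f) = (f**2 + 231*f) + 1/(-7 + f) = f**2 + 1/(-7 + f) + 231*f)
(-248491 - X(l)) - 1*290652 = (-248491 - (1 + 75*(-7 + 75)*(231 + 75))/(-7 + 75)) - 1*290652 = (-248491 - (1 + 75*68*306)/68) - 290652 = (-248491 - (1 + 1560600)/68) - 290652 = (-248491 - 1560601/68) - 290652 = -18457989/68 - 290652 = -38222325/68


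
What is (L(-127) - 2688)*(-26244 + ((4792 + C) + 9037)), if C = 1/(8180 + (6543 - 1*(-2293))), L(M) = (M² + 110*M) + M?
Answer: 17322798398/2127 ≈ 8.1442e+6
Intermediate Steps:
L(M) = M² + 111*M
C = 1/17016 (C = 1/(8180 + (6543 + 2293)) = 1/(8180 + 8836) = 1/17016 ≈ 5.8768e-5)
(L(-127) - 2688)*(-26244 + ((4792 + C) + 9037)) = (-127*(111 - 127) - 2688)*(-26244 + ((4792 + 1/17016) + 9037)) = (-127*(-16) - 2688)*(-26244 + (81540673/17016 + 9037)) = (2032 - 2688)*(-26244 + 235314265/17016) = -656*(-211253639/17016) = 17322798398/2127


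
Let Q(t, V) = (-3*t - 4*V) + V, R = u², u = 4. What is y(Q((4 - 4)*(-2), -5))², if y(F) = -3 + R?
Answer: 169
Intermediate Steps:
R = 16 (R = 4² = 16)
Q(t, V) = -3*V - 3*t (Q(t, V) = (-4*V - 3*t) + V = -3*V - 3*t)
y(F) = 13 (y(F) = -3 + 16 = 13)
y(Q((4 - 4)*(-2), -5))² = 13² = 169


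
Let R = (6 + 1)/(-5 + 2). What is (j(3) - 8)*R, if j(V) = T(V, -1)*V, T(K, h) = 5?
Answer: -49/3 ≈ -16.333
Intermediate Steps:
R = -7/3 (R = 7/(-3) = 7*(-⅓) = -7/3 ≈ -2.3333)
j(V) = 5*V
(j(3) - 8)*R = (5*3 - 8)*(-7/3) = (15 - 8)*(-7/3) = 7*(-7/3) = -49/3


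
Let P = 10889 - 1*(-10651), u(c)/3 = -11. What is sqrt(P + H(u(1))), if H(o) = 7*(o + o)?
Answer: 3*sqrt(2342) ≈ 145.18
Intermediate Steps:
u(c) = -33 (u(c) = 3*(-11) = -33)
H(o) = 14*o (H(o) = 7*(2*o) = 14*o)
P = 21540 (P = 10889 + 10651 = 21540)
sqrt(P + H(u(1))) = sqrt(21540 + 14*(-33)) = sqrt(21540 - 462) = sqrt(21078) = 3*sqrt(2342)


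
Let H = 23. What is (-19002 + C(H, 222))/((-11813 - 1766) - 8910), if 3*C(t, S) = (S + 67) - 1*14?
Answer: 56731/67467 ≈ 0.84087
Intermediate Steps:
C(t, S) = 53/3 + S/3 (C(t, S) = ((S + 67) - 1*14)/3 = ((67 + S) - 14)/3 = (53 + S)/3 = 53/3 + S/3)
(-19002 + C(H, 222))/((-11813 - 1766) - 8910) = (-19002 + (53/3 + (1/3)*222))/((-11813 - 1766) - 8910) = (-19002 + (53/3 + 74))/(-13579 - 8910) = (-19002 + 275/3)/(-22489) = -56731/3*(-1/22489) = 56731/67467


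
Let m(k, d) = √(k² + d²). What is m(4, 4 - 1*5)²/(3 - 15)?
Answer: -17/12 ≈ -1.4167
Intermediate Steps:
m(k, d) = √(d² + k²)
m(4, 4 - 1*5)²/(3 - 15) = (√((4 - 1*5)² + 4²))²/(3 - 15) = (√((4 - 5)² + 16))²/(-12) = -(√((-1)² + 16))²/12 = -(√(1 + 16))²/12 = -(√17)²/12 = -1/12*17 = -17/12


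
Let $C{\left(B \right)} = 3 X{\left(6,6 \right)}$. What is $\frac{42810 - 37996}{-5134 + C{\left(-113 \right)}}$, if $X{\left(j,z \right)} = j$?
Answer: $- \frac{2407}{2558} \approx -0.94097$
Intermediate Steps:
$C{\left(B \right)} = 18$ ($C{\left(B \right)} = 3 \cdot 6 = 18$)
$\frac{42810 - 37996}{-5134 + C{\left(-113 \right)}} = \frac{42810 - 37996}{-5134 + 18} = \frac{42810 - 37996}{-5116} = \left(42810 - 37996\right) \left(- \frac{1}{5116}\right) = 4814 \left(- \frac{1}{5116}\right) = - \frac{2407}{2558}$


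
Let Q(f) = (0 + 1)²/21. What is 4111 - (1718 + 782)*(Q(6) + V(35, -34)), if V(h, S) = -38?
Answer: 2078831/21 ≈ 98992.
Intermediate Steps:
Q(f) = 1/21 (Q(f) = 1²*(1/21) = 1*(1/21) = 1/21)
4111 - (1718 + 782)*(Q(6) + V(35, -34)) = 4111 - (1718 + 782)*(1/21 - 38) = 4111 - 2500*(-797)/21 = 4111 - 1*(-1992500/21) = 4111 + 1992500/21 = 2078831/21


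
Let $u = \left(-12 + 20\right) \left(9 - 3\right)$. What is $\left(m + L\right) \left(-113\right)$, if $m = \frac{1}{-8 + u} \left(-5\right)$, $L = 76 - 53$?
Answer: $- \frac{20679}{8} \approx -2584.9$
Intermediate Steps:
$u = 48$ ($u = 8 \cdot 6 = 48$)
$L = 23$ ($L = 76 - 53 = 23$)
$m = - \frac{1}{8}$ ($m = \frac{1}{-8 + 48} \left(-5\right) = \frac{1}{40} \left(-5\right) = - \frac{1}{8} \approx -0.125$)
$\left(m + L\right) \left(-113\right) = \left(- \frac{1}{8} + 23\right) \left(-113\right) = \frac{183}{8} \left(-113\right) = - \frac{20679}{8}$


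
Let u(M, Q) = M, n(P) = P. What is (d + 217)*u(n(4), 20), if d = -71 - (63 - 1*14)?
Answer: 388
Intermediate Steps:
d = -120 (d = -71 - (63 - 14) = -71 - 1*49 = -71 - 49 = -120)
(d + 217)*u(n(4), 20) = (-120 + 217)*4 = 97*4 = 388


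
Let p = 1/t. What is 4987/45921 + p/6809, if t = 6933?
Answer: 26157815840/240864813893 ≈ 0.10860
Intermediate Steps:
p = 1/6933 ≈ 0.00014424
4987/45921 + p/6809 = 4987/45921 + (1/6933)/6809 = 4987*(1/45921) + (1/6933)*(1/6809) = 4987/45921 + 1/47206797 = 26157815840/240864813893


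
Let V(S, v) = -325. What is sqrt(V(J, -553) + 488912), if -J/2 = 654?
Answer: sqrt(488587) ≈ 698.99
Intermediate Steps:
J = -1308 (J = -2*654 = -1308)
sqrt(V(J, -553) + 488912) = sqrt(-325 + 488912) = sqrt(488587)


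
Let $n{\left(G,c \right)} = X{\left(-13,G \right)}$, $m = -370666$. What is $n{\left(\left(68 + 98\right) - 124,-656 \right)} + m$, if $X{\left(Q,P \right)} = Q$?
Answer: $-370679$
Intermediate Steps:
$n{\left(G,c \right)} = -13$
$n{\left(\left(68 + 98\right) - 124,-656 \right)} + m = -13 - 370666 = -370679$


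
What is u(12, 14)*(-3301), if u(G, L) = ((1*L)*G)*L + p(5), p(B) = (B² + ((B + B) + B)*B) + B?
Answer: -8110557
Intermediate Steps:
p(B) = B + 4*B² (p(B) = (B² + (2*B + B)*B) + B = (B² + (3*B)*B) + B = (B² + 3*B²) + B = 4*B² + B = B + 4*B²)
u(G, L) = 105 + G*L² (u(G, L) = ((1*L)*G)*L + 5*(1 + 4*5) = (L*G)*L + 5*(1 + 20) = (G*L)*L + 5*21 = G*L² + 105 = 105 + G*L²)
u(12, 14)*(-3301) = (105 + 12*14²)*(-3301) = (105 + 12*196)*(-3301) = (105 + 2352)*(-3301) = 2457*(-3301) = -8110557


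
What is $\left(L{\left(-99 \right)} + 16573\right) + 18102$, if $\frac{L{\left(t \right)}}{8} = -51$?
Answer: $34267$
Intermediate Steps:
$L{\left(t \right)} = -408$ ($L{\left(t \right)} = 8 \left(-51\right) = -408$)
$\left(L{\left(-99 \right)} + 16573\right) + 18102 = \left(-408 + 16573\right) + 18102 = 16165 + 18102 = 34267$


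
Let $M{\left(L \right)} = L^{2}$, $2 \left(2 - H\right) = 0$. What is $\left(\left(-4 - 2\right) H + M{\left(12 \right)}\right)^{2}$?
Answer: $17424$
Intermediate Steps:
$H = 2$ ($H = 2 - 0 = 2 + 0 = 2$)
$\left(\left(-4 - 2\right) H + M{\left(12 \right)}\right)^{2} = \left(\left(-4 - 2\right) 2 + 12^{2}\right)^{2} = \left(\left(-6\right) 2 + 144\right)^{2} = \left(-12 + 144\right)^{2} = 132^{2} = 17424$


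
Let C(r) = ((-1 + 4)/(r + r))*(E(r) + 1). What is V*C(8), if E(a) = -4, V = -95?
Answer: 855/16 ≈ 53.438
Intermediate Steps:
C(r) = -9/(2*r) (C(r) = ((-1 + 4)/(r + r))*(-4 + 1) = (3/((2*r)))*(-3) = (3*(1/(2*r)))*(-3) = (3/(2*r))*(-3) = -9/(2*r))
V*C(8) = -(-855)/(2*8) = -95*(-9/16) = 855/16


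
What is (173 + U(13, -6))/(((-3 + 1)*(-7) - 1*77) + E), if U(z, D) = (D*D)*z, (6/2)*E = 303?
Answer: 641/38 ≈ 16.868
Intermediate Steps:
E = 101 (E = (⅓)*303 = 101)
U(z, D) = z*D² (U(z, D) = D²*z = z*D²)
(173 + U(13, -6))/(((-3 + 1)*(-7) - 1*77) + E) = (173 + 13*(-6)²)/(((-3 + 1)*(-7) - 1*77) + 101) = (173 + 13*36)/((-2*(-7) - 77) + 101) = (173 + 468)/((14 - 77) + 101) = 641/(-63 + 101) = 641/38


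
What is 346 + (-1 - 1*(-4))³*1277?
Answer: 34825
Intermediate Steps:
346 + (-1 - 1*(-4))³*1277 = 346 + (-1 + 4)³*1277 = 346 + 3³*1277 = 346 + 27*1277 = 346 + 34479 = 34825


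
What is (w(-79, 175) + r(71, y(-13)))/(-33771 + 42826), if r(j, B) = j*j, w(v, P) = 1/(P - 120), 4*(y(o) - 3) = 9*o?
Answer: 277256/498025 ≈ 0.55671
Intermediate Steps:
y(o) = 3 + 9*o/4 (y(o) = 3 + (9*o)/4 = 3 + 9*o/4)
w(v, P) = 1/(-120 + P)
r(j, B) = j²
(w(-79, 175) + r(71, y(-13)))/(-33771 + 42826) = (1/(-120 + 175) + 71²)/(-33771 + 42826) = (1/55 + 5041)/9055 = (1/55 + 5041)*(1/9055) = (277256/55)*(1/9055) = 277256/498025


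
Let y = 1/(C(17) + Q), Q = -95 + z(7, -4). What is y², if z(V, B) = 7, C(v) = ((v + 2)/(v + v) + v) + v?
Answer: 1156/3301489 ≈ 0.00035015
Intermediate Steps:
C(v) = 2*v + (2 + v)/(2*v) (C(v) = ((2 + v)/((2*v)) + v) + v = ((2 + v)*(1/(2*v)) + v) + v = ((2 + v)/(2*v) + v) + v = (v + (2 + v)/(2*v)) + v = 2*v + (2 + v)/(2*v))
Q = -88 (Q = -95 + 7 = -88)
y = -34/1817 (y = 1/((½ + 1/17 + 2*17) - 88) = 1/((½ + 1/17 + 34) - 88) = 1/(1175/34 - 88) = 1/(-1817/34) = -34/1817 ≈ -0.018712)
y² = (-34/1817)² = 1156/3301489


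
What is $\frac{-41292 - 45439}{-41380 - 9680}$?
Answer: $\frac{86731}{51060} \approx 1.6986$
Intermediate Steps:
$\frac{-41292 - 45439}{-41380 - 9680} = - \frac{86731}{-51060} = \left(-86731\right) \left(- \frac{1}{51060}\right) = \frac{86731}{51060}$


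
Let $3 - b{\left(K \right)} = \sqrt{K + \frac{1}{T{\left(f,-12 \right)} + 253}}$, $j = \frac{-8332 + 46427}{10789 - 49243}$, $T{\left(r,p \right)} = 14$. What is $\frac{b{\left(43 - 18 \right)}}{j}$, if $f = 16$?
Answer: $- \frac{115362}{38095} + \frac{25636 \sqrt{445623}}{3390455} \approx 2.0192$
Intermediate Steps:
$j = - \frac{38095}{38454}$ ($j = \frac{38095}{-38454} = 38095 \left(- \frac{1}{38454}\right) = - \frac{38095}{38454} \approx -0.99066$)
$b{\left(K \right)} = 3 - \sqrt{\frac{1}{267} + K}$ ($b{\left(K \right)} = 3 - \sqrt{K + \frac{1}{14 + 253}} = 3 - \sqrt{K + \frac{1}{267}} = 3 - \sqrt{\frac{1}{267} + K}$)
$\frac{b{\left(43 - 18 \right)}}{j} = \frac{3 - \frac{\sqrt{267 + 71289 \left(43 - 18\right)}}{267}}{- \frac{38095}{38454}} = \left(3 - \frac{\sqrt{267 + 71289 \left(43 - 18\right)}}{267}\right) \left(- \frac{38454}{38095}\right) = \left(3 - \frac{\sqrt{267 + 71289 \cdot 25}}{267}\right) \left(- \frac{38454}{38095}\right) = \left(3 - \frac{\sqrt{267 + 1782225}}{267}\right) \left(- \frac{38454}{38095}\right) = \left(3 - \frac{\sqrt{1782492}}{267}\right) \left(- \frac{38454}{38095}\right) = \left(3 - \frac{2 \sqrt{445623}}{267}\right) \left(- \frac{38454}{38095}\right) = - \frac{115362}{38095} + \frac{25636 \sqrt{445623}}{3390455}$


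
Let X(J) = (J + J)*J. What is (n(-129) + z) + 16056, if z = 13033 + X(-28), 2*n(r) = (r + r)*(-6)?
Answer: 31431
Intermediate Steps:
X(J) = 2*J² (X(J) = (2*J)*J = 2*J²)
n(r) = -6*r (n(r) = ((r + r)*(-6))/2 = ((2*r)*(-6))/2 = (-12*r)/2 = -6*r)
z = 14601 (z = 13033 + 2*(-28)² = 13033 + 2*784 = 13033 + 1568 = 14601)
(n(-129) + z) + 16056 = (-6*(-129) + 14601) + 16056 = (774 + 14601) + 16056 = 15375 + 16056 = 31431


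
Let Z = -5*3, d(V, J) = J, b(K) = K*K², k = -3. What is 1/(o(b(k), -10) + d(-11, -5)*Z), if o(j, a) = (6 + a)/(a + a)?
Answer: 5/376 ≈ 0.013298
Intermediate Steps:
b(K) = K³
Z = -15
o(j, a) = (6 + a)/(2*a) (o(j, a) = (6 + a)/((2*a)) = (6 + a)*(1/(2*a)) = (6 + a)/(2*a))
1/(o(b(k), -10) + d(-11, -5)*Z) = 1/((½)*(6 - 10)/(-10) - 5*(-15)) = 1/((½)*(-⅒)*(-4) + 75) = 1/(⅕ + 75) = 1/(376/5) = 5/376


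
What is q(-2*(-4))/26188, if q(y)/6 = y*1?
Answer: 12/6547 ≈ 0.0018329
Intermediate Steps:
q(y) = 6*y (q(y) = 6*(y*1) = 6*y)
q(-2*(-4))/26188 = (6*(-2*(-4)))/26188 = (6*8)*(1/26188) = 48*(1/26188) = 12/6547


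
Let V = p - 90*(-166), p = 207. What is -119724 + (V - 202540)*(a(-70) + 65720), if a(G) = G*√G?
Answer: -12315587684 + 13117510*I*√70 ≈ -1.2316e+10 + 1.0975e+8*I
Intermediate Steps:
a(G) = G^(3/2)
V = 15147 (V = 207 - 90*(-166) = 207 + 14940 = 15147)
-119724 + (V - 202540)*(a(-70) + 65720) = -119724 + (15147 - 202540)*((-70)^(3/2) + 65720) = -119724 - 187393*(-70*I*√70 + 65720) = -119724 - 187393*(65720 - 70*I*√70) = -119724 + (-12315467960 + 13117510*I*√70) = -12315587684 + 13117510*I*√70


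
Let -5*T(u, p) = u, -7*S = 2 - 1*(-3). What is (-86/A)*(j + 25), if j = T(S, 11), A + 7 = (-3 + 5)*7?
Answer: -15136/49 ≈ -308.90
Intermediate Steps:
S = -5/7 (S = -(2 - 1*(-3))/7 = -(2 + 3)/7 = -1/7*5 = -5/7 ≈ -0.71429)
A = 7 (A = -7 + (-3 + 5)*7 = -7 + 2*7 = -7 + 14 = 7)
T(u, p) = -u/5
j = 1/7 (j = -1/5*(-5/7) = 1/7 ≈ 0.14286)
(-86/A)*(j + 25) = (-86/7)*(1/7 + 25) = -86*1/7*(176/7) = -86/7*176/7 = -15136/49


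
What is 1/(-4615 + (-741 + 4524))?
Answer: -1/832 ≈ -0.0012019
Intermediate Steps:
1/(-4615 + (-741 + 4524)) = 1/(-4615 + 3783) = 1/(-832) = -1/832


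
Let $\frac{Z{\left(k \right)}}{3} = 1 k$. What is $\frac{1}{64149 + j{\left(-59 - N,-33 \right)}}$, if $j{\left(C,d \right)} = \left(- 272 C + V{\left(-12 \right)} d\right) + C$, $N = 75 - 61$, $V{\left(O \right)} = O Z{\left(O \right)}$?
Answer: $\frac{1}{69676} \approx 1.4352 \cdot 10^{-5}$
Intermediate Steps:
$Z{\left(k \right)} = 3 k$ ($Z{\left(k \right)} = 3 \cdot 1 k = 3 k$)
$V{\left(O \right)} = 3 O^{2}$ ($V{\left(O \right)} = O 3 O = 3 O^{2}$)
$N = 14$ ($N = 75 - 61 = 14$)
$j{\left(C,d \right)} = - 271 C + 432 d$ ($j{\left(C,d \right)} = \left(- 272 C + 3 \left(-12\right)^{2} d\right) + C = \left(- 272 C + 3 \cdot 144 d\right) + C = \left(- 272 C + 432 d\right) + C = - 271 C + 432 d$)
$\frac{1}{64149 + j{\left(-59 - N,-33 \right)}} = \frac{1}{64149 - \left(14256 + 271 \left(-59 - 14\right)\right)} = \frac{1}{64149 - -5527} = \frac{1}{64149 + \left(19783 - 14256\right)} = \frac{1}{64149 + 5527} = \frac{1}{69676}$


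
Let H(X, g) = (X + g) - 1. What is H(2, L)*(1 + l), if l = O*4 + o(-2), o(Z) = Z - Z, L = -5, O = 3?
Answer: -52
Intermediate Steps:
H(X, g) = -1 + X + g
o(Z) = 0
l = 12 (l = 3*4 + 0 = 12 + 0 = 12)
H(2, L)*(1 + l) = (-1 + 2 - 5)*(1 + 12) = -4*13 = -52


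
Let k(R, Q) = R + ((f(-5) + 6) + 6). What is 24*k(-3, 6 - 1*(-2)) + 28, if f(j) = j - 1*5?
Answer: 4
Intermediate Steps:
f(j) = -5 + j (f(j) = j - 5 = -5 + j)
k(R, Q) = 2 + R (k(R, Q) = R + (((-5 - 5) + 6) + 6) = R + ((-10 + 6) + 6) = R + (-4 + 6) = R + 2 = 2 + R)
24*k(-3, 6 - 1*(-2)) + 28 = 24*(2 - 3) + 28 = 24*(-1) + 28 = -24 + 28 = 4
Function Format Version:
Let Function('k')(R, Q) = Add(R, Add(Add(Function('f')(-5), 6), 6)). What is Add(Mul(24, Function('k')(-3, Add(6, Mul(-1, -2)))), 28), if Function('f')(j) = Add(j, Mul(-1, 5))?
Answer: 4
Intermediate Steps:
Function('f')(j) = Add(-5, j) (Function('f')(j) = Add(j, -5) = Add(-5, j))
Function('k')(R, Q) = Add(2, R) (Function('k')(R, Q) = Add(R, Add(Add(Add(-5, -5), 6), 6)) = Add(R, Add(Add(-10, 6), 6)) = Add(R, Add(-4, 6)) = Add(R, 2) = Add(2, R))
Add(Mul(24, Function('k')(-3, Add(6, Mul(-1, -2)))), 28) = Add(Mul(24, Add(2, -3)), 28) = Add(Mul(24, -1), 28) = Add(-24, 28) = 4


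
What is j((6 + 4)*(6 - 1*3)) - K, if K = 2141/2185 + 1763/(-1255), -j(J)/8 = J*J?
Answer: -789699792/109687 ≈ -7199.6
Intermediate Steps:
j(J) = -8*J² (j(J) = -8*J*J = -8*J²)
K = -46608/109687 (K = 2141*(1/2185) + 1763*(-1/1255) = 2141/2185 - 1763/1255 = -46608/109687 ≈ -0.42492)
j((6 + 4)*(6 - 1*3)) - K = -8*(6 + 4)²*(6 - 1*3)² - 1*(-46608/109687) = -8*100*(6 - 3)² + 46608/109687 = -8*(10*3)² + 46608/109687 = -8*30² + 46608/109687 = -8*900 + 46608/109687 = -7200 + 46608/109687 = -789699792/109687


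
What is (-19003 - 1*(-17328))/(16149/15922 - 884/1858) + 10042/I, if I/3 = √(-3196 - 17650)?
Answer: -24775826150/7964897 - 5021*I*√20846/31269 ≈ -3110.6 - 23.184*I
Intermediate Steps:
I = 3*I*√20846 (I = 3*√(-3196 - 17650) = 3*√(-20846) = 3*(I*√20846) = 3*I*√20846 ≈ 433.14*I)
(-19003 - 1*(-17328))/(16149/15922 - 884/1858) + 10042/I = (-19003 - 1*(-17328))/(16149/15922 - 884/1858) + 10042/((3*I*√20846)) = (-19003 + 17328)/(16149*(1/15922) - 884*1/1858) + 10042*(-I*√20846/62538) = -1675/(16149/15922 - 442/929) - 5021*I*√20846/31269 = -1675/7964897/14791538 - 5021*I*√20846/31269 = -1675*14791538/7964897 - 5021*I*√20846/31269 = -24775826150/7964897 - 5021*I*√20846/31269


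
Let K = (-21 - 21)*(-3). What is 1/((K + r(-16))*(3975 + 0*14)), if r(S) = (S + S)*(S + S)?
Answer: 1/4571250 ≈ 2.1876e-7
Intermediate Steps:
r(S) = 4*S**2 (r(S) = (2*S)*(2*S) = 4*S**2)
K = 126 (K = -42*(-3) = 126)
1/((K + r(-16))*(3975 + 0*14)) = 1/((126 + 4*(-16)**2)*(3975 + 0*14)) = 1/((126 + 4*256)*(3975 + 0)) = 1/((126 + 1024)*3975) = 1/(1150*3975) = 1/4571250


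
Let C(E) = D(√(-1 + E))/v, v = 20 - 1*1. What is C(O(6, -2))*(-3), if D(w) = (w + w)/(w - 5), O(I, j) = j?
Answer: -9/266 + 15*I*√3/266 ≈ -0.033835 + 0.097672*I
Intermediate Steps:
v = 19 (v = 20 - 1 = 19)
D(w) = 2*w/(-5 + w) (D(w) = (2*w)/(-5 + w) = 2*w/(-5 + w))
C(E) = 2*√(-1 + E)/(19*(-5 + √(-1 + E))) (C(E) = (2*√(-1 + E)/(-5 + √(-1 + E)))/19 = (2*√(-1 + E)/(-5 + √(-1 + E)))*(1/19) = 2*√(-1 + E)/(19*(-5 + √(-1 + E))))
C(O(6, -2))*(-3) = (2*√(-1 - 2)/(19*(-5 + √(-1 - 2))))*(-3) = (2*√(-3)/(19*(-5 + √(-3))))*(-3) = (2*(I*√3)/(19*(-5 + I*√3)))*(-3) = (2*I*√3/(19*(-5 + I*√3)))*(-3) = -6*I*√3/(19*(-5 + I*√3))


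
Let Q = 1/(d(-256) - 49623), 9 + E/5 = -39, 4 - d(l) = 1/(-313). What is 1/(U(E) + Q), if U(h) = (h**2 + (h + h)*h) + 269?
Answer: 15530746/2687890679161 ≈ 5.7780e-6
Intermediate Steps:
d(l) = 1253/313 (d(l) = 4 - 1/(-313) = 4 - 1*(-1/313) = 4 + 1/313 = 1253/313)
E = -240 (E = -45 + 5*(-39) = -45 - 195 = -240)
Q = -313/15530746 (Q = 1/(1253/313 - 49623) = 1/(-15530746/313) = -313/15530746 ≈ -2.0154e-5)
U(h) = 269 + 3*h**2 (U(h) = (h**2 + (2*h)*h) + 269 = (h**2 + 2*h**2) + 269 = 3*h**2 + 269 = 269 + 3*h**2)
1/(U(E) + Q) = 1/((269 + 3*(-240)**2) - 313/15530746) = 1/((269 + 3*57600) - 313/15530746) = 1/((269 + 172800) - 313/15530746) = 1/(173069 - 313/15530746) = 1/(2687890679161/15530746) = 15530746/2687890679161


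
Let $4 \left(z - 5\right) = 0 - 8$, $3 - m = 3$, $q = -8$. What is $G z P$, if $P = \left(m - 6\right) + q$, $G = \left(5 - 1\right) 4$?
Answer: $-672$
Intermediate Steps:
$m = 0$ ($m = 3 - 3 = 0$)
$G = 16$ ($G = 4 \cdot 4 = 16$)
$P = -14$ ($P = \left(0 - 6\right) - 8 = -6 - 8 = -14$)
$z = 3$ ($z = 5 + \frac{0 - 8}{4} = 5 + \frac{1}{4} \left(-8\right) = 5 - 2 = 3$)
$G z P = 16 \cdot 3 \left(-14\right) = 48 \left(-14\right) = -672$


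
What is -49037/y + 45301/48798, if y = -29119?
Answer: 3712027345/1420948962 ≈ 2.6124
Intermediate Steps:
-49037/y + 45301/48798 = -49037/(-29119) + 45301/48798 = -49037*(-1/29119) + 45301*(1/48798) = 49037/29119 + 45301/48798 = 3712027345/1420948962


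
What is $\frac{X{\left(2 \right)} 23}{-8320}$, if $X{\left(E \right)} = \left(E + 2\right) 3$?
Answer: $- \frac{69}{2080} \approx -0.033173$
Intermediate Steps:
$X{\left(E \right)} = 6 + 3 E$ ($X{\left(E \right)} = \left(2 + E\right) 3 = 6 + 3 E$)
$\frac{X{\left(2 \right)} 23}{-8320} = \frac{\left(6 + 3 \cdot 2\right) 23}{-8320} = \left(6 + 6\right) 23 \left(- \frac{1}{8320}\right) = 12 \cdot 23 \left(- \frac{1}{8320}\right) = 276 \left(- \frac{1}{8320}\right) = - \frac{69}{2080}$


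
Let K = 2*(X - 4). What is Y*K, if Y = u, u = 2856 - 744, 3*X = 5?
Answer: -9856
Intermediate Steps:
X = 5/3 (X = (1/3)*5 = 5/3 ≈ 1.6667)
u = 2112
Y = 2112
K = -14/3 (K = 2*(5/3 - 4) = 2*(-7/3) = -14/3 ≈ -4.6667)
Y*K = 2112*(-14/3) = -9856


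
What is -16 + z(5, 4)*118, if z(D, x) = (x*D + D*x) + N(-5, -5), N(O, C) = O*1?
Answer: 4114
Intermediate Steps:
N(O, C) = O
z(D, x) = -5 + 2*D*x (z(D, x) = (x*D + D*x) - 5 = (D*x + D*x) - 5 = 2*D*x - 5 = -5 + 2*D*x)
-16 + z(5, 4)*118 = -16 + (-5 + 2*5*4)*118 = -16 + (-5 + 40)*118 = -16 + 35*118 = -16 + 4130 = 4114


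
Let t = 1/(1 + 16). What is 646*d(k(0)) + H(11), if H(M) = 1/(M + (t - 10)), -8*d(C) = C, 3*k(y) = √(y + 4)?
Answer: -476/9 ≈ -52.889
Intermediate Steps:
k(y) = √(4 + y)/3 (k(y) = √(y + 4)/3 = √(4 + y)/3)
d(C) = -C/8
t = 1/17 ≈ 0.058824
H(M) = 1/(-169/17 + M) (H(M) = 1/(M + (1/17 - 10)) = 1/(M - 169/17) = 1/(-169/17 + M))
646*d(k(0)) + H(11) = 646*(-√(4 + 0)/24) + 17/(-169 + 17*11) = 646*(-√4/24) + 17/(-169 + 187) = 646*(-2/24) + 17/18 = 646*(-⅛*⅔) + 17*(1/18) = 646*(-1/12) + 17/18 = -323/6 + 17/18 = -476/9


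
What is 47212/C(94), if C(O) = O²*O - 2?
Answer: 23606/415291 ≈ 0.056842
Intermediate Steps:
C(O) = -2 + O³ (C(O) = O³ - 2 = -2 + O³)
47212/C(94) = 47212/(-2 + 94³) = 47212/(-2 + 830584) = 47212/830582 = 47212*(1/830582) = 23606/415291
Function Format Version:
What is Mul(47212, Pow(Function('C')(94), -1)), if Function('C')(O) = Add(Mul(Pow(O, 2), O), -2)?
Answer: Rational(23606, 415291) ≈ 0.056842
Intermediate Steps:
Function('C')(O) = Add(-2, Pow(O, 3)) (Function('C')(O) = Add(Pow(O, 3), -2) = Add(-2, Pow(O, 3)))
Mul(47212, Pow(Function('C')(94), -1)) = Mul(47212, Pow(Add(-2, Pow(94, 3)), -1)) = Mul(47212, Pow(Add(-2, 830584), -1)) = Mul(47212, Pow(830582, -1)) = Mul(47212, Rational(1, 830582)) = Rational(23606, 415291)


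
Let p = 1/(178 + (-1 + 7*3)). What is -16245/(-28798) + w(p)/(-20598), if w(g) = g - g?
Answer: 16245/28798 ≈ 0.56410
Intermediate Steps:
p = 1/198 (p = 1/(178 + (-1 + 21)) = 1/(178 + 20) = 1/198 ≈ 0.0050505)
w(g) = 0
-16245/(-28798) + w(p)/(-20598) = -16245/(-28798) + 0/(-20598) = -16245*(-1/28798) + 0*(-1/20598) = 16245/28798 + 0 = 16245/28798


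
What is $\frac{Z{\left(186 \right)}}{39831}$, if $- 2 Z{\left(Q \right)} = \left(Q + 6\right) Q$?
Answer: $- \frac{5952}{13277} \approx -0.44829$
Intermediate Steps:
$Z{\left(Q \right)} = - \frac{Q \left(6 + Q\right)}{2}$ ($Z{\left(Q \right)} = - \frac{\left(Q + 6\right) Q}{2} = - \frac{\left(6 + Q\right) Q}{2} = - \frac{Q \left(6 + Q\right)}{2}$)
$\frac{Z{\left(186 \right)}}{39831} = \frac{\left(- \frac{1}{2}\right) 186 \left(6 + 186\right)}{39831} = \left(- \frac{1}{2}\right) 186 \cdot 192 \cdot \frac{1}{39831} = \left(-17856\right) \frac{1}{39831} = - \frac{5952}{13277}$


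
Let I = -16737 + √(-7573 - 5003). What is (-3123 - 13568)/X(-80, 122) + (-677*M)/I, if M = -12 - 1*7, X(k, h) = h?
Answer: -1567359207859/11392349630 - 51452*I*√786/280139745 ≈ -137.58 - 0.0051492*I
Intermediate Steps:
M = -19 (M = -12 - 7 = -19)
I = -16737 + 4*I*√786 (I = -16737 + √(-12576) = -16737 + 4*I*√786 ≈ -16737.0 + 112.14*I)
(-3123 - 13568)/X(-80, 122) + (-677*M)/I = (-3123 - 13568)/122 + (-677*(-19))/(-16737 + 4*I*√786) = -16691*1/122 + 12863/(-16737 + 4*I*√786) = -16691/122 + 12863/(-16737 + 4*I*√786)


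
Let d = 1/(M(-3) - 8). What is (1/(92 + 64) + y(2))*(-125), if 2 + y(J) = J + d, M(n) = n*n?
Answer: -19625/156 ≈ -125.80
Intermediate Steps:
M(n) = n²
d = 1 (d = 1/((-3)² - 8) = 1/(9 - 8) = 1/1 = 1)
y(J) = -1 + J (y(J) = -2 + (J + 1) = -2 + (1 + J) = -1 + J)
(1/(92 + 64) + y(2))*(-125) = (1/(92 + 64) + (-1 + 2))*(-125) = (1/156 + 1)*(-125) = (157/156)*(-125) = -19625/156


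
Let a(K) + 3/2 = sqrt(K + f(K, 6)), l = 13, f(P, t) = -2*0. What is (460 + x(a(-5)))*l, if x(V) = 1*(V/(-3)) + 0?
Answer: 11973/2 - 13*I*sqrt(5)/3 ≈ 5986.5 - 9.6896*I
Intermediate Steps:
f(P, t) = 0
a(K) = -3/2 + sqrt(K) (a(K) = -3/2 + sqrt(K + 0) = -3/2 + sqrt(K))
x(V) = -V/3 (x(V) = 1*(V*(-1/3)) + 0 = 1*(-V/3) + 0 = -V/3 + 0 = -V/3)
(460 + x(a(-5)))*l = (460 - (-3/2 + sqrt(-5))/3)*13 = (460 - (-3/2 + I*sqrt(5))/3)*13 = (460 + (1/2 - I*sqrt(5)/3))*13 = (921/2 - I*sqrt(5)/3)*13 = 11973/2 - 13*I*sqrt(5)/3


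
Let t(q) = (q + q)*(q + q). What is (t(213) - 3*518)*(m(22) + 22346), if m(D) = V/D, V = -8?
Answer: 44225187444/11 ≈ 4.0205e+9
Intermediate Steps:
m(D) = -8/D
t(q) = 4*q² (t(q) = (2*q)*(2*q) = 4*q²)
(t(213) - 3*518)*(m(22) + 22346) = (4*213² - 3*518)*(-8/22 + 22346) = (4*45369 - 1554)*(-8*1/22 + 22346) = (181476 - 1554)*(-4/11 + 22346) = 179922*(245802/11) = 44225187444/11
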